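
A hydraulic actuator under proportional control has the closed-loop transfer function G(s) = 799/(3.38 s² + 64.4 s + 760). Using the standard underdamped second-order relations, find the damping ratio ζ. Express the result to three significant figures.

ζ ≈ 0.635

Dividing through by 3.38: denominator becomes s² + 19.05 s + 224.9.
So ω_n = √224.9 = 15.0 rad/s and ζ = 19.05/(2·15.0) = 0.635.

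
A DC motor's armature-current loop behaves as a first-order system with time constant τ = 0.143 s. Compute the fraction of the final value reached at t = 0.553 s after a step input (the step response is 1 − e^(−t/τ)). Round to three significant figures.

y(t)/y_∞ = 1 − e^(−t/τ) = 1 − e^(−0.553/0.143) = 1 − e^(−3.87) = 0.979.

y/y_∞ ≈ 0.979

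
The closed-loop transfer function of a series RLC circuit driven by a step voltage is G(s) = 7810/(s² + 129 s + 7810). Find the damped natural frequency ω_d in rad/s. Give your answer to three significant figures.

ω_n = √7810 = 88.4 rad/s; ζ = 129/(2·88.4) = 0.730.
ω_d = 88.4·√(1 − 0.730²) = 60.4 rad/s.

ω_d ≈ 60.4 rad/s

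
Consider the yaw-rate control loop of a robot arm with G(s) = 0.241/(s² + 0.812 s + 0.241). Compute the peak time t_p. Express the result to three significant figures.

t_p ≈ 11.4 s

Comparing the denominator to s² + 2ζω_n s + ω_n²: ω_n = √0.241 = 0.491 rad/s, and 2ζω_n = 0.812 so ζ = 0.812/(2·0.491) = 0.827.
ω_d = 0.491·√(1 − 0.827²) = 0.276 rad/s. Then t_p = π/ω_d = 11.4 s.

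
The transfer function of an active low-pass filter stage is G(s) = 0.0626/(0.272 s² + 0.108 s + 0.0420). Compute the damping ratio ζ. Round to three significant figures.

ζ ≈ 0.505

Dividing through by 0.272: denominator becomes s² + 0.3971 s + 0.1544.
So ω_n = √0.1544 = 0.393 rad/s and ζ = 0.3971/(2·0.393) = 0.505.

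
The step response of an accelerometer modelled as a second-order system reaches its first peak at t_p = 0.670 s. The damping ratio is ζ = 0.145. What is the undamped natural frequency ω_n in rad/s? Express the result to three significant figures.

ω_n ≈ 4.74 rad/s

Peak time t_p = π/ω_d, so ω_d = π/t_p = π/0.670 = 4.69 rad/s.
ω_n = ω_d/√(1−ζ²) = 4.69/√0.979 = 4.74 rad/s.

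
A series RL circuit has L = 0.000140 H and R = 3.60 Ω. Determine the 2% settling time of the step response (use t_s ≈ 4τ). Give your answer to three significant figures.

t_s ≈ 0.000156 s

τ = L/R = 0.000140/3.60 = 0.0000389 s.
t_s ≈ 4τ = 0.000156 s.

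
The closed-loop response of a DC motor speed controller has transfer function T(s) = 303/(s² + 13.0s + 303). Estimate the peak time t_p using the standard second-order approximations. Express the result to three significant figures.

t_p ≈ 0.195 s

Comparing the denominator to s² + 2ζω_n s + ω_n²: ω_n = √303 = 17.4 rad/s, and 2ζω_n = 13.0 so ζ = 13.0/(2·17.4) = 0.373.
The damped frequency ω_d = ω_n√(1−ζ²) = 16.1 rad/s. Then t_p = π/ω_d = 0.195 s.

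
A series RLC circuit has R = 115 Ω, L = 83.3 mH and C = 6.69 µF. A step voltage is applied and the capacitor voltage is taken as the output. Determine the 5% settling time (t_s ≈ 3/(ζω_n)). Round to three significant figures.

For a series RLC circuit (capacitor voltage as output), ω_n = 1/√(LC) = 1/√(83.3 mH · 6.69 µF) = 1340 rad/s.
ζ = (R/2)·√(C/L) = (115/2)·√(6.69 µF/83.3 mH) = 0.515.
t_s ≈ 3/(ζω_n) = 0.00435 s.

t_s ≈ 0.00435 s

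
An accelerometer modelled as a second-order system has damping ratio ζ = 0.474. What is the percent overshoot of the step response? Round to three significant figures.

For an underdamped second-order system, %OS = 100·exp(−πζ/√(1−ζ²)).
πζ/√(1−ζ²) = π·0.474/√(1−0.225) = 1.691, so %OS = 100·e^(−1.691) = 18.4%.

%OS ≈ 18.4%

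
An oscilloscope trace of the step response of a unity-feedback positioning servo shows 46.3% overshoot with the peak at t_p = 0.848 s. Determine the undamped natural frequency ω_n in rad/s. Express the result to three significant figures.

ζ from %OS: ζ = |ln 0.463|/√(π²+ln²0.463) = 0.238.
t_p = π/ω_d ⇒ ω_d = 3.70 rad/s; then ω_n = ω_d/√(1−ζ²) = 3.81 rad/s.

ω_n ≈ 3.81 rad/s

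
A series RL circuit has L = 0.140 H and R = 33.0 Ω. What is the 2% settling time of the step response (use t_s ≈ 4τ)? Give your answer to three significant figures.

τ = L/R = 0.140/33.0 = 0.00424 s.
t_s ≈ 4τ = 0.0170 s.

t_s ≈ 0.0170 s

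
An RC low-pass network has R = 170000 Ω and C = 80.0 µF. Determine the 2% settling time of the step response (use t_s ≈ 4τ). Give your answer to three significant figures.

t_s ≈ 54.4 s

τ = RC = 170000 × 80.0 µF = 13.6 s.
t_s ≈ 4τ = 54.4 s.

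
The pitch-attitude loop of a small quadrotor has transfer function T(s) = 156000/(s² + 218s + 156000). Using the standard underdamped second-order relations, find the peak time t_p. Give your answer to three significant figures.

Matching coefficients with s² + 2ζω_n s + ω_n² gives ω_n² = 156000 ⇒ ω_n = 395 rad/s, and ζ = 218/(2ω_n) = 0.276.
The damped frequency ω_d = ω_n√(1−ζ²) = 380 rad/s. Then t_p = π/ω_d = 0.00828 s.

t_p ≈ 0.00828 s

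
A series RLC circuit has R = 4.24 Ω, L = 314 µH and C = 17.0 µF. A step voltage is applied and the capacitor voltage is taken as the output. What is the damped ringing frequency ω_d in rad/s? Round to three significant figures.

ω_d ≈ 11900 rad/s

For a series RLC circuit (capacitor voltage as output), ω_n = 1/√(LC) = 1/√(314 µH · 17.0 µF) = 13700 rad/s.
ζ = (R/2)·√(C/L) = (4.24/2)·√(17.0 µF/314 µH) = 0.493.
ω_d = 13700·√(1 − 0.493²) = 11900 rad/s.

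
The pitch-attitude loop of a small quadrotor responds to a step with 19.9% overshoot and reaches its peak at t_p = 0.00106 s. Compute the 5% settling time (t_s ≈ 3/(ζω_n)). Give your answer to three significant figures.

The overshoot fixes ζ = −ln(OS)/√(π²+ln²(OS)) = 0.457.
From t_p = π/ω_d, ω_d = π/0.00106 = 2960 rad/s, so ω_n = ω_d/√(1−ζ²) = 3330 rad/s.
t_s ≈ 3/(ζω_n) = 3/(0.457·3330) = 0.00197 s.

t_s ≈ 0.00197 s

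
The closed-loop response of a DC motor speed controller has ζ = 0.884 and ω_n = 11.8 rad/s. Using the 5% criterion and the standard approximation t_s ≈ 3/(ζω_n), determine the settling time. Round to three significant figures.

t_s ≈ 3/(ζω_n) = 3/(0.884 × 11.8) = 0.288 s.

t_s ≈ 0.288 s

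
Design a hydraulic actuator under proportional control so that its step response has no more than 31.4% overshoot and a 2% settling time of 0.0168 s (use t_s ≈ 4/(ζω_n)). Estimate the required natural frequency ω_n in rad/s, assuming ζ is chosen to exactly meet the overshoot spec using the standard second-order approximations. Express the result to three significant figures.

ω_n ≈ 688 rad/s

Inverting the overshoot relation: ζ = |ln 0.314|/√(π² + ln²0.314) = 0.346.
From t_s ≈ 4/(ζω_n): ω_n = 4/(ζ·t_s) = 4/(0.346·0.0168) = 688 rad/s.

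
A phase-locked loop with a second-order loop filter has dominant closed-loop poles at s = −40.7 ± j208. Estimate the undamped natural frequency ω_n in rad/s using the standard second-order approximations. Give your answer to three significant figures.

With σ = 40.7, ω_d = 208: ω_n = √(σ²+ω_d²) = 212 rad/s, ζ = σ/ω_n = 0.192.

ω_n ≈ 212 rad/s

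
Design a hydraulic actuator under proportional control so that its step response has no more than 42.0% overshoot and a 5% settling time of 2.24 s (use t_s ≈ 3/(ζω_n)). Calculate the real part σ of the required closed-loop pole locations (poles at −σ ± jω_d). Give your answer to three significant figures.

σ ≈ 1.34

The settling-time spec alone fixes σ = ζω_n = 3/t_s = 3/2.24 = 1.34.
(Overshoot then fixes ζ = 0.266 and hence ω_d = σ·√(1−ζ²)/ζ = 4.85 rad/s.)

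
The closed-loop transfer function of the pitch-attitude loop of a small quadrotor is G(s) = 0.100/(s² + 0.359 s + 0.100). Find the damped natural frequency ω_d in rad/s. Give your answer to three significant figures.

ω_d ≈ 0.260 rad/s

Matching coefficients with s² + 2ζω_n s + ω_n² gives ω_n² = 0.100 ⇒ ω_n = 0.316 rad/s, and ζ = 0.359/(2ω_n) = 0.568.
ω_d = ω_n√(1−ζ²) = 0.260 rad/s.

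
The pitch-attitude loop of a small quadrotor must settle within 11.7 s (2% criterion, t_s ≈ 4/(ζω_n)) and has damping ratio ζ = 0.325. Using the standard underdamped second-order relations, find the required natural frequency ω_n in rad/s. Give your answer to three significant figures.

ω_n ≈ 1.05 rad/s

Rearranging t_s ≈ 4/(ζω_n) gives ω_n = 4/(ζ·t_s) = 4/(0.325 × 11.7) = 1.05 rad/s.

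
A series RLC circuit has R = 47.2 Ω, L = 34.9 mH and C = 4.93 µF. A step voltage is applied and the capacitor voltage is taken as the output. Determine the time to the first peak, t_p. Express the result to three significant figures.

t_p ≈ 0.00136 s

For a series RLC circuit (capacitor voltage as output), ω_n = 1/√(LC) = 1/√(34.9 mH · 4.93 µF) = 2410 rad/s.
ζ = (R/2)·√(C/L) = (47.2/2)·√(4.93 µF/34.9 mH) = 0.280.
The damped frequency ω_d = ω_n√(1−ζ²) = 2310 rad/s. t_p = π/ω_d = 0.00136 s.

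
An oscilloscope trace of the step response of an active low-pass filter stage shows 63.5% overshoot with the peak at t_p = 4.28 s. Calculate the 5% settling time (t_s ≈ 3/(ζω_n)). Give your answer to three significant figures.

t_s ≈ 28.3 s

From the overshoot, ζ = −ln(OS)/√(π²+ln²(OS)) = 0.143.
t_p = π/ω_d ⇒ ω_d = 0.734 rad/s; then ω_n = ω_d/√(1−ζ²) = 0.742 rad/s.
t_s ≈ 3/(ζω_n) = 3/(0.143·0.742) = 28.3 s.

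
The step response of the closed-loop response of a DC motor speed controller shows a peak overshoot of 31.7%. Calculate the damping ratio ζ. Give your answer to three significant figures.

ζ = −ln(OS)/√(π² + (ln OS)²). With OS = 0.317, ln OS = −1.149 and ζ = 1.149/3.345 = 0.343.

ζ ≈ 0.343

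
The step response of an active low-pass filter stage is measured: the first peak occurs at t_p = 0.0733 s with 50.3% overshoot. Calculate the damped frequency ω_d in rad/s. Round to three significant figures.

ω_d ≈ 42.9 rad/s

t_p = π/ω_d, so ω_d = π/0.0733 = 42.9 rad/s.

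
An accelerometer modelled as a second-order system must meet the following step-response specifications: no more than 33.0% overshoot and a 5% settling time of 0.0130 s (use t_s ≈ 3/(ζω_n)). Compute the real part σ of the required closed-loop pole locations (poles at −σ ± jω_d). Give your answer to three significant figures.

σ ≈ 231

The settling-time spec alone fixes σ = ζω_n = 3/t_s = 3/0.0130 = 231.
(Overshoot then fixes ζ = 0.333 and hence ω_d = σ·√(1−ζ²)/ζ = 654 rad/s.)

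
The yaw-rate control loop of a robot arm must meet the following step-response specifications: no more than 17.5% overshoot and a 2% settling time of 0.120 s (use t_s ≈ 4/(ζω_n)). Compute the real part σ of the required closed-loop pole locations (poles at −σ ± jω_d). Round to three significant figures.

σ ≈ 33.3

The settling-time spec alone fixes σ = ζω_n = 4/t_s = 4/0.120 = 33.3.
(Overshoot then fixes ζ = 0.485 and hence ω_d = σ·√(1−ζ²)/ζ = 60.1 rad/s.)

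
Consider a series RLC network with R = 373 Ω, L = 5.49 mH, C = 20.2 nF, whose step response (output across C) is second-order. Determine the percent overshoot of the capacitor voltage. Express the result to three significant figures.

For a series RLC circuit (capacitor voltage as output), ω_n = 1/√(LC) = 1/√(5.49 mH · 20.2 nF) = 95000 rad/s.
ζ = (R/2)·√(C/L) = (373/2)·√(20.2 nF/5.49 mH) = 0.358.
%OS = 100 e^{−πζ/√(1−ζ²)} with ζ = 0.358 gives 30.0%.

%OS ≈ 30.0%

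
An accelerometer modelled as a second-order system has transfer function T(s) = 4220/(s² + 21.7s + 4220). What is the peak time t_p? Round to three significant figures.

Comparing the denominator to s² + 2ζω_n s + ω_n²: ω_n = √4220 = 65.0 rad/s, and 2ζω_n = 21.7 so ζ = 21.7/(2·65.0) = 0.167.
The damped frequency ω_d = ω_n√(1−ζ²) = 64.0 rad/s. Then t_p = π/ω_d = 0.0490 s.

t_p ≈ 0.0490 s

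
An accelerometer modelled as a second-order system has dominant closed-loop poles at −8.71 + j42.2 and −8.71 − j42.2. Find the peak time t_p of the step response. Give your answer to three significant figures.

t_p = π/ω_d with ω_d = 42.2 (the imaginary part), so t_p = 0.0744 s.

t_p ≈ 0.0744 s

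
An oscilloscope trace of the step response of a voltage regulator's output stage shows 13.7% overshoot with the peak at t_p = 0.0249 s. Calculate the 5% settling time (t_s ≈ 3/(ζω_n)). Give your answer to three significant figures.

t_s ≈ 0.0376 s

From the overshoot, ζ = −ln(OS)/√(π²+ln²(OS)) = 0.535.
t_p = π/ω_d ⇒ ω_d = 126 rad/s; then ω_n = ω_d/√(1−ζ²) = 149 rad/s.
t_s ≈ 3/(ζω_n) = 3/(0.535·149) = 0.0376 s.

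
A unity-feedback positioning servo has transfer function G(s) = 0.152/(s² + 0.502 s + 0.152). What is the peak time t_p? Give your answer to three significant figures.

Comparing the denominator to s² + 2ζω_n s + ω_n²: ω_n = √0.152 = 0.390 rad/s, and 2ζω_n = 0.502 so ζ = 0.502/(2·0.390) = 0.644.
ω_d = ω_n√(1−ζ²) = 0.298 rad/s. Then t_p = π/ω_d = 10.5 s.

t_p ≈ 10.5 s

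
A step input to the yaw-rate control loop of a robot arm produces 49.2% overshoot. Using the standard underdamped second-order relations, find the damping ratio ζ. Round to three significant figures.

ζ ≈ 0.220

Inverting the overshoot relation: ζ = |ln 0.492|/√(π² + ln²0.492) = 0.220.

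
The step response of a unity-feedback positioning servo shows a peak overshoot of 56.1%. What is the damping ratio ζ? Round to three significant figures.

ζ ≈ 0.181

Inverting the overshoot relation: ζ = |ln 0.561|/√(π² + ln²0.561) = 0.181.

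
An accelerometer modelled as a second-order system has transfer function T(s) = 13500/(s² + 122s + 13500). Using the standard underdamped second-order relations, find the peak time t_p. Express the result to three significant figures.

t_p ≈ 0.0318 s

Comparing the denominator to s² + 2ζω_n s + ω_n²: ω_n = √13500 = 116 rad/s, and 2ζω_n = 122 so ζ = 122/(2·116) = 0.525.
ω_d = 116·√(1 − 0.525²) = 98.9 rad/s. Then t_p = π/ω_d = 0.0318 s.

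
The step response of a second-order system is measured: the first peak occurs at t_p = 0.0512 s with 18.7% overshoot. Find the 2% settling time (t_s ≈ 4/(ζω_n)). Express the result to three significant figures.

t_s ≈ 0.122 s

The overshoot fixes ζ = −ln(OS)/√(π²+ln²(OS)) = 0.471.
t_p = π/ω_d ⇒ ω_d = 61.4 rad/s; then ω_n = ω_d/√(1−ζ²) = 69.6 rad/s.
t_s ≈ 4/(ζω_n) = 4/(0.471·69.6) = 0.122 s.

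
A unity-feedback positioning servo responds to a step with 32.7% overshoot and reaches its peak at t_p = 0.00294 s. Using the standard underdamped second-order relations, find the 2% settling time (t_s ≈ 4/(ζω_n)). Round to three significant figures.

From the overshoot, ζ = −ln(OS)/√(π²+ln²(OS)) = 0.335.
t_p = π/ω_d ⇒ ω_d = 1070 rad/s; then ω_n = ω_d/√(1−ζ²) = 1130 rad/s.
t_s ≈ 4/(ζω_n) = 4/(0.335·1130) = 0.0105 s.

t_s ≈ 0.0105 s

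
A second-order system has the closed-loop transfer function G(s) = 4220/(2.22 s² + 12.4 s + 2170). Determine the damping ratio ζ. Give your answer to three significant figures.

ζ ≈ 0.0893

Dividing through by 2.22: denominator becomes s² + 5.586 s + 977.5.
So ω_n = √977.5 = 31.3 rad/s and ζ = 5.586/(2·31.3) = 0.0893.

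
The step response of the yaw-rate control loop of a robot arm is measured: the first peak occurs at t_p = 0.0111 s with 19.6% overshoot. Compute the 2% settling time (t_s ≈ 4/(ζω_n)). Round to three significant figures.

The overshoot fixes ζ = −ln(OS)/√(π²+ln²(OS)) = 0.460.
t_p = π/ω_d ⇒ ω_d = 283 rad/s; then ω_n = ω_d/√(1−ζ²) = 319 rad/s.
t_s ≈ 4/(ζω_n) = 4/(0.460·319) = 0.0272 s.

t_s ≈ 0.0272 s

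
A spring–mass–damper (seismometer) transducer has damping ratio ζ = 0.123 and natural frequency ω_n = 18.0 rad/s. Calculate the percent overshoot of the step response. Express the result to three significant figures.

%OS ≈ 67.7%

For an underdamped second-order system, %OS = 100·exp(−πζ/√(1−ζ²)).
πζ/√(1−ζ²) = π·0.123/√(1−0.0151) = 0.3894, so %OS = 100·e^(−0.3894) = 67.7%.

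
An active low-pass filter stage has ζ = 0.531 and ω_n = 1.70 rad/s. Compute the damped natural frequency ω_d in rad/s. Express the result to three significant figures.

ω_d = ω_n√(1−ζ²) = 1.70·√0.718 = 1.44 rad/s.

ω_d ≈ 1.44 rad/s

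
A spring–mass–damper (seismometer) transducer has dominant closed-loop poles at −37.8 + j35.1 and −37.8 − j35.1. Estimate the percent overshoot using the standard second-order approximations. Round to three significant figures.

%OS ≈ 3.39%

|pole| = ω_n = √(37.8² + 35.1²) = 51.6 rad/s; ζ = cos θ = σ/ω_n = 0.733.
%OS = 100 e^{−πζ/√(1−ζ²)} with ζ = 0.733 gives 3.39%.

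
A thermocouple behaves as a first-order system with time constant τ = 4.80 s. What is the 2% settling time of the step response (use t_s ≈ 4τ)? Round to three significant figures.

t_s ≈ 19.2 s

t_s ≈ 4τ = 19.2 s.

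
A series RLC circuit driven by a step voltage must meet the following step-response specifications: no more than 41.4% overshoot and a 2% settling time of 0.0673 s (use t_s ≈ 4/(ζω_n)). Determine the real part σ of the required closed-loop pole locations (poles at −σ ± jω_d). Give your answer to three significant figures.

The settling-time spec alone fixes σ = ζω_n = 4/t_s = 4/0.0673 = 59.4.
(Overshoot then fixes ζ = 0.270 and hence ω_d = σ·√(1−ζ²)/ζ = 212 rad/s.)

σ ≈ 59.4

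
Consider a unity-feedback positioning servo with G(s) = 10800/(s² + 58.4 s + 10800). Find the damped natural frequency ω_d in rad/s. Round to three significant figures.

Matching coefficients with s² + 2ζω_n s + ω_n² gives ω_n² = 10800 ⇒ ω_n = 104 rad/s, and ζ = 58.4/(2ω_n) = 0.281.
ω_d = ω_n√(1−ζ²) = 99.7 rad/s.

ω_d ≈ 99.7 rad/s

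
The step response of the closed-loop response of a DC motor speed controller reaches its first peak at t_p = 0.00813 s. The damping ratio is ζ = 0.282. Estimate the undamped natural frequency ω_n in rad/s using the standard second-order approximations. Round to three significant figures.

Peak time t_p = π/ω_d, so ω_d = π/t_p = π/0.00813 = 386 rad/s.
ω_n = ω_d/√(1−ζ²) = 386/√0.920 = 403 rad/s.

ω_n ≈ 403 rad/s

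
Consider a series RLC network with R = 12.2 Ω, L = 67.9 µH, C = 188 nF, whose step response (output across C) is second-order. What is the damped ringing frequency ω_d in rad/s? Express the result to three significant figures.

ω_d ≈ 265000 rad/s

For a series RLC circuit (capacitor voltage as output), ω_n = 1/√(LC) = 1/√(67.9 µH · 188 nF) = 280000 rad/s.
ζ = (R/2)·√(C/L) = (12.2/2)·√(188 nF/67.9 µH) = 0.321.
The damped frequency ω_d = ω_n√(1−ζ²) = 265000 rad/s.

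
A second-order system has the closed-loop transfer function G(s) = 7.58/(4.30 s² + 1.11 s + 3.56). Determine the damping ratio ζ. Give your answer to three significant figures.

ζ ≈ 0.142

Dividing through by 4.30: denominator becomes s² + 0.2581 s + 0.8279.
So ω_n = √0.8279 = 0.910 rad/s and ζ = 0.2581/(2·0.910) = 0.142.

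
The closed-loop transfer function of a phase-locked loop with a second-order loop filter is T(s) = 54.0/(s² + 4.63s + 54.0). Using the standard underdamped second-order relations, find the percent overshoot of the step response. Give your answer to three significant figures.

%OS ≈ 35.2%

Matching coefficients with s² + 2ζω_n s + ω_n² gives ω_n² = 54.0 ⇒ ω_n = 7.35 rad/s, and ζ = 4.63/(2ω_n) = 0.315.
%OS = 100·exp(−πζ/√(1−ζ²)) = 35.2%.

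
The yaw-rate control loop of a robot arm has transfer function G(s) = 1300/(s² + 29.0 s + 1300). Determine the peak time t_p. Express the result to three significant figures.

t_p ≈ 0.0952 s

Matching coefficients with s² + 2ζω_n s + ω_n² gives ω_n² = 1300 ⇒ ω_n = 36.1 rad/s, and ζ = 29.0/(2ω_n) = 0.402.
ω_d = ω_n√(1−ζ²) = 33.0 rad/s. Then t_p = π/ω_d = 0.0952 s.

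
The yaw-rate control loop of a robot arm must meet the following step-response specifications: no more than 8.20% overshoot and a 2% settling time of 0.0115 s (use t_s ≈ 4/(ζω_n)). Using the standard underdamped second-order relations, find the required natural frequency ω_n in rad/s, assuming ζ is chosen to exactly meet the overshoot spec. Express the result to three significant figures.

ω_n ≈ 558 rad/s

ζ = −ln(OS)/√(π² + (ln OS)²). With OS = 0.0820, ln OS = −2.501 and ζ = 2.501/4.016 = 0.623.
Then ω_n = 4/(ζ t_s) = 4/(0.623 × 0.0115) = 558 rad/s.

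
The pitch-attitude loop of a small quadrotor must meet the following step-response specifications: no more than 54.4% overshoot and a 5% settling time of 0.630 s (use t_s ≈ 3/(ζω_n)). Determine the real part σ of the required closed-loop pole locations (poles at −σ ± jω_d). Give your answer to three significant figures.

The settling-time spec alone fixes σ = ζω_n = 3/t_s = 3/0.630 = 4.76.
(Overshoot then fixes ζ = 0.190 and hence ω_d = σ·√(1−ζ²)/ζ = 24.6 rad/s.)

σ ≈ 4.76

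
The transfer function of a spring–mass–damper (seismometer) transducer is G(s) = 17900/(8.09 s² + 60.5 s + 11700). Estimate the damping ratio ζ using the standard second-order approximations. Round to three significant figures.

Dividing through by 8.09: denominator becomes s² + 7.478 s + 1446.
So ω_n = √1446 = 38.0 rad/s and ζ = 7.478/(2·38.0) = 0.0983.

ζ ≈ 0.0983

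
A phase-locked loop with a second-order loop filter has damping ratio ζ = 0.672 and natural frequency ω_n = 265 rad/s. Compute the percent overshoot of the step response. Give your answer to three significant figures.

%OS ≈ 5.78%

For an underdamped second-order system, %OS = 100·exp(−πζ/√(1−ζ²)).
πζ/√(1−ζ²) = π·0.672/√(1−0.452) = 2.851, so %OS = 100·e^(−2.851) = 5.78%.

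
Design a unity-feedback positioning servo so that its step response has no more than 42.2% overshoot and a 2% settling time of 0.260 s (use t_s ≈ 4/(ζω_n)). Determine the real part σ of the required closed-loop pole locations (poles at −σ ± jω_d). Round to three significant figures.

The settling-time spec alone fixes σ = ζω_n = 4/t_s = 4/0.260 = 15.4.
(Overshoot then fixes ζ = 0.265 and hence ω_d = σ·√(1−ζ²)/ζ = 56.0 rad/s.)

σ ≈ 15.4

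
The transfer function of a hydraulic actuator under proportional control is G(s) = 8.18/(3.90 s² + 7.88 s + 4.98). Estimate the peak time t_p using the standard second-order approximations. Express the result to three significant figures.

Dividing through by 3.90: denominator becomes s² + 2.021 s + 1.277.
So ω_n = √1.277 = 1.13 rad/s and ζ = 2.021/(2·1.13) = 0.894.
ω_d = 1.13·√(1 − 0.894²) = 0.506 rad/s. t_p = π/ω_d = 6.21 s.

t_p ≈ 6.21 s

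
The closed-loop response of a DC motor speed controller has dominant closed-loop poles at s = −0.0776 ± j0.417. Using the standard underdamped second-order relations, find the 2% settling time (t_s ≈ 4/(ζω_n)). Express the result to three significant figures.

For poles at −σ ± jω_d, ζω_n = σ = 0.0776, so t_s ≈ 4/σ = 51.5 s.

t_s ≈ 51.5 s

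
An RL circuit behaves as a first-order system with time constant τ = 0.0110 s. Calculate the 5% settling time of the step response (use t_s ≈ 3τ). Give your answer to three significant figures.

t_s ≈ 0.0330 s

t_s ≈ 3τ = 0.0330 s.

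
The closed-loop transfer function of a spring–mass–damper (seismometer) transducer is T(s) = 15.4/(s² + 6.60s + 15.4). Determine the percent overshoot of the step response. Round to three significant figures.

%OS ≈ 0.758%

Comparing the denominator to s² + 2ζω_n s + ω_n²: ω_n = √15.4 = 3.92 rad/s, and 2ζω_n = 6.60 so ζ = 6.60/(2·3.92) = 0.841.
Overshoot: exp(−π·0.841/√(1−0.841²)) = 0.00758, i.e. 0.758%.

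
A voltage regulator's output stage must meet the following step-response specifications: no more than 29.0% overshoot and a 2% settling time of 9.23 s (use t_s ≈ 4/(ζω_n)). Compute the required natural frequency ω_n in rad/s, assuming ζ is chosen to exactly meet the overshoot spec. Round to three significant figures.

ζ = −ln(OS)/√(π² + (ln OS)²). With OS = 0.290, ln OS = −1.238 and ζ = 1.238/3.377 = 0.367.
Then ω_n = 4/(ζ t_s) = 4/(0.367 × 9.23) = 1.18 rad/s.

ω_n ≈ 1.18 rad/s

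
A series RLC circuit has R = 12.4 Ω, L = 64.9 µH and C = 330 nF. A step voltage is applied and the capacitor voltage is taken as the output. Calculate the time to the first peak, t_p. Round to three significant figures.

t_p ≈ 0.0000162 s

For a series RLC circuit (capacitor voltage as output), ω_n = 1/√(LC) = 1/√(64.9 µH · 330 nF) = 216000 rad/s.
ζ = (R/2)·√(C/L) = (12.4/2)·√(330 nF/64.9 µH) = 0.442.
The damped frequency ω_d = ω_n√(1−ζ²) = 194000 rad/s. t_p = π/ω_d = 0.0000162 s.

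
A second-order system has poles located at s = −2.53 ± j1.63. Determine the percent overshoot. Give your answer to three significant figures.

%OS ≈ 0.763%

The poles are at −σ ± jω_d with σ = 2.53 and ω_d = 1.63, so ω_n = √(σ²+ω_d²) = 3.01 rad/s and ζ = σ/ω_n = 0.841.
%OS = 100 e^{−πζ/√(1−ζ²)} with ζ = 0.841 gives 0.763%.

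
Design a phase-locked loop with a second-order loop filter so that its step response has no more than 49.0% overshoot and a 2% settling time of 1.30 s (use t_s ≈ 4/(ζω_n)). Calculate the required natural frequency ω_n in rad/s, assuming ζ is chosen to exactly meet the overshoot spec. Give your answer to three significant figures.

ω_n ≈ 13.9 rad/s

From %OS = 100·exp(−πζ/√(1−ζ²)), invert to get ζ = −ln(OS)/√(π² + ln²(OS)) with OS = 0.490.
−ln 0.490 = 0.7133, so ζ = 0.7133/√(π² + 0.5089) = 0.221.
Then ω_n = 4/(ζ t_s) = 4/(0.221 × 1.30) = 13.9 rad/s.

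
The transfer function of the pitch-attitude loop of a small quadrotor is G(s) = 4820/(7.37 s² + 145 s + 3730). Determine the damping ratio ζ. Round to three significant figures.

Dividing through by 7.37: denominator becomes s² + 19.67 s + 506.1.
So ω_n = √506.1 = 22.5 rad/s and ζ = 19.67/(2·22.5) = 0.437.

ζ ≈ 0.437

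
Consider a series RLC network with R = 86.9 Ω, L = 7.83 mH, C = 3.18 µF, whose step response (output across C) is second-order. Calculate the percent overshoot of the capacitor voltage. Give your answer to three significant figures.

%OS ≈ 0.336%

For a series RLC circuit (capacitor voltage as output), ω_n = 1/√(LC) = 1/√(7.83 mH · 3.18 µF) = 6340 rad/s.
ζ = (R/2)·√(C/L) = (86.9/2)·√(3.18 µF/7.83 mH) = 0.876.
%OS = 100·exp(−πζ/√(1−ζ²)) = 0.336%.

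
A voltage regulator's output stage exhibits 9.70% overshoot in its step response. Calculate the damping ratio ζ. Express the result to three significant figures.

ζ ≈ 0.596

From %OS = 100·exp(−πζ/√(1−ζ²)), invert to get ζ = −ln(OS)/√(π² + ln²(OS)) with OS = 0.0970.
−ln 0.0970 = 2.333, so ζ = 2.333/√(π² + 5.443) = 0.596.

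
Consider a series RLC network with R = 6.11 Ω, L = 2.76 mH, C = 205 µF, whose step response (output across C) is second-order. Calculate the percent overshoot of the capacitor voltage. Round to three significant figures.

For a series RLC circuit (capacitor voltage as output), ω_n = 1/√(LC) = 1/√(2.76 mH · 205 µF) = 1330 rad/s.
ζ = (R/2)·√(C/L) = (6.11/2)·√(205 µF/2.76 mH) = 0.833.
Overshoot: exp(−π·0.833/√(1−0.833²)) = 0.00889, i.e. 0.889%.

%OS ≈ 0.889%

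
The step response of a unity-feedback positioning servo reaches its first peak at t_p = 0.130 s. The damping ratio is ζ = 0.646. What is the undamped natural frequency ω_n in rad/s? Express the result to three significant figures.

Peak time t_p = π/ω_d, so ω_d = π/t_p = π/0.130 = 24.2 rad/s.
ω_n = ω_d/√(1−ζ²) = 24.2/√0.583 = 31.7 rad/s.

ω_n ≈ 31.7 rad/s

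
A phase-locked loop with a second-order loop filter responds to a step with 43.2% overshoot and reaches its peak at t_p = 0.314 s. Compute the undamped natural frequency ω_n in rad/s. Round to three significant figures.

ω_n ≈ 10.4 rad/s

From the overshoot, ζ = −ln(OS)/√(π²+ln²(OS)) = 0.258.
From t_p = π/ω_d, ω_d = π/0.314 = 10.0 rad/s, so ω_n = ω_d/√(1−ζ²) = 10.4 rad/s.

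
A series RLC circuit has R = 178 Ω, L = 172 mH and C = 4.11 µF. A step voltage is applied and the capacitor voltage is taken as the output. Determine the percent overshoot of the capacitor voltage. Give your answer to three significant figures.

For a series RLC circuit (capacitor voltage as output), ω_n = 1/√(LC) = 1/√(172 mH · 4.11 µF) = 1190 rad/s.
ζ = (R/2)·√(C/L) = (178/2)·√(4.11 µF/172 mH) = 0.435.
%OS = 100·exp(−πζ/√(1−ζ²)) = 21.9%.

%OS ≈ 21.9%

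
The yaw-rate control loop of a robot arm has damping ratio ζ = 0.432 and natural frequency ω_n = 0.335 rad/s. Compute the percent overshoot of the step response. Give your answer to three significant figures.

%OS ≈ 22.2%

For an underdamped second-order system, %OS = 100·exp(−πζ/√(1−ζ²)).
πζ/√(1−ζ²) = π·0.432/√(1−0.187) = 1.505, so %OS = 100·e^(−1.505) = 22.2%.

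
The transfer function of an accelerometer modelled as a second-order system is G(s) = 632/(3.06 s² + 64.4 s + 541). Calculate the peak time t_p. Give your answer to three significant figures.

t_p ≈ 0.387 s

Dividing through by 3.06: denominator becomes s² + 21.05 s + 176.8.
So ω_n = √176.8 = 13.3 rad/s and ζ = 21.05/(2·13.3) = 0.791.
ω_d = ω_n√(1−ζ²) = 8.13 rad/s. t_p = π/ω_d = 0.387 s.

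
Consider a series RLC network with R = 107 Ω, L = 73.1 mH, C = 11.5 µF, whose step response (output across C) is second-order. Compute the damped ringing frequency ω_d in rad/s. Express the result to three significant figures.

For a series RLC circuit (capacitor voltage as output), ω_n = 1/√(LC) = 1/√(73.1 mH · 11.5 µF) = 1090 rad/s.
ζ = (R/2)·√(C/L) = (107/2)·√(11.5 µF/73.1 mH) = 0.671.
The damped frequency ω_d = ω_n√(1−ζ²) = 809 rad/s.

ω_d ≈ 809 rad/s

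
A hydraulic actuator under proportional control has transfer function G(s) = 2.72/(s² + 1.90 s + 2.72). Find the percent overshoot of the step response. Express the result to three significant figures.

Matching coefficients with s² + 2ζω_n s + ω_n² gives ω_n² = 2.72 ⇒ ω_n = 1.65 rad/s, and ζ = 1.90/(2ω_n) = 0.576.
%OS = 100·exp(−πζ/√(1−ζ²)) = 10.9%.

%OS ≈ 10.9%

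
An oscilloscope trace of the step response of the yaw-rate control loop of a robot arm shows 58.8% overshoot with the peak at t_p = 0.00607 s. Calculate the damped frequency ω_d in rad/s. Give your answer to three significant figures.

ω_d ≈ 518 rad/s

t_p = π/ω_d, so ω_d = π/0.00607 = 518 rad/s.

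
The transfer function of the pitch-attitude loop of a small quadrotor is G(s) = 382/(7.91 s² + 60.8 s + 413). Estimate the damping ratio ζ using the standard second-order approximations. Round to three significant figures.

Dividing through by 7.91: denominator becomes s² + 7.686 s + 52.21.
So ω_n = √52.21 = 7.23 rad/s and ζ = 7.686/(2·7.23) = 0.532.

ζ ≈ 0.532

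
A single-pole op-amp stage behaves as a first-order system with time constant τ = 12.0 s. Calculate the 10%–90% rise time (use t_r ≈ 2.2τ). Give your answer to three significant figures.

t_r ≈ 26.4 s

t_r ≈ 2.2τ = 26.4 s.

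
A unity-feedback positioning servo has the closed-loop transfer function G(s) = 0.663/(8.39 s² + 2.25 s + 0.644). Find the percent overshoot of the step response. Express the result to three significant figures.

Dividing through by 8.39: denominator becomes s² + 0.2682 s + 0.07676.
So ω_n = √0.07676 = 0.277 rad/s and ζ = 0.2682/(2·0.277) = 0.484.
%OS = 100 e^{−πζ/√(1−ζ²)} with ζ = 0.484 gives 17.6%.

%OS ≈ 17.6%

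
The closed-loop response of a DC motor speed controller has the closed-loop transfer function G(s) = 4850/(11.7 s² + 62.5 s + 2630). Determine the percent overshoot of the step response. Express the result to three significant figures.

%OS ≈ 56.6%

Dividing through by 11.7: denominator becomes s² + 5.342 s + 224.8.
So ω_n = √224.8 = 15.0 rad/s and ζ = 5.342/(2·15.0) = 0.178.
%OS = 100 e^{−πζ/√(1−ζ²)} with ζ = 0.178 gives 56.6%.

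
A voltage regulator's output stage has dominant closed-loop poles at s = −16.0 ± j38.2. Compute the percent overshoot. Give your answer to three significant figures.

|pole| = ω_n = √(16.0² + 38.2²) = 41.4 rad/s; ζ = cos θ = σ/ω_n = 0.386.
Overshoot: exp(−π·0.386/√(1−0.386²)) = 0.268, i.e. 26.8%.

%OS ≈ 26.8%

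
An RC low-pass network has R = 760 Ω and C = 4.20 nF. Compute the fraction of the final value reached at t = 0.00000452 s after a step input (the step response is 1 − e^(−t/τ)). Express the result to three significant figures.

y/y_∞ ≈ 0.757

τ = RC = 760 × 4.20 nF = 0.00000319 s.
y(t)/y_∞ = 1 − e^(−t/τ) = 1 − e^(−0.00000452/0.00000319) = 1 − e^(−1.42) = 0.757.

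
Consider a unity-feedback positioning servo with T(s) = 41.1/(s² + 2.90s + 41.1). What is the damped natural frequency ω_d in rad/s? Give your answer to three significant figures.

ω_d ≈ 6.24 rad/s

ω_n = √41.1 = 6.41 rad/s; ζ = 2.90/(2·6.41) = 0.226.
ω_d = ω_n√(1−ζ²) = 6.24 rad/s.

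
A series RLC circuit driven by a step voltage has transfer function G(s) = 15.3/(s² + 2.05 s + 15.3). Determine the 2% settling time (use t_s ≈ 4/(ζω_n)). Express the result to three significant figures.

Matching coefficients with s² + 2ζω_n s + ω_n² gives ω_n² = 15.3 ⇒ ω_n = 3.91 rad/s, and ζ = 2.05/(2ω_n) = 0.262.
t_s ≈ 4/(ζω_n) = 4/(0.262·3.91) = 3.90 s.

t_s ≈ 3.90 s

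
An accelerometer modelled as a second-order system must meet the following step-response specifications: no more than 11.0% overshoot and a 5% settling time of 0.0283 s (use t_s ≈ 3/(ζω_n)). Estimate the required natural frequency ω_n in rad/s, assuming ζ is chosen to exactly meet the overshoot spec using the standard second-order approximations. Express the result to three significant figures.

ω_n ≈ 184 rad/s

Inverting the overshoot relation: ζ = |ln 0.110|/√(π² + ln²0.110) = 0.575.
Then ω_n = 3/(ζ t_s) = 3/(0.575 × 0.0283) = 184 rad/s.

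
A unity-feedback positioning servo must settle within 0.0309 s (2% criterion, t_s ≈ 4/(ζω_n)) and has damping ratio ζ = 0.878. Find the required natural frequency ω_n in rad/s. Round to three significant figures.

ω_n ≈ 147 rad/s

Rearranging t_s ≈ 4/(ζω_n) gives ω_n = 4/(ζ·t_s) = 4/(0.878 × 0.0309) = 147 rad/s.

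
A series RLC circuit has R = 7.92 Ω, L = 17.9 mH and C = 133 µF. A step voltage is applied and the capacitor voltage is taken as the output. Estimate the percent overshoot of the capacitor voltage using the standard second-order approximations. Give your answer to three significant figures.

For a series RLC circuit (capacitor voltage as output), ω_n = 1/√(LC) = 1/√(17.9 mH · 133 µF) = 648 rad/s.
ζ = (R/2)·√(C/L) = (7.92/2)·√(133 µF/17.9 mH) = 0.341.
%OS = 100 e^{−πζ/√(1−ζ²)} with ζ = 0.341 gives 32.0%.

%OS ≈ 32.0%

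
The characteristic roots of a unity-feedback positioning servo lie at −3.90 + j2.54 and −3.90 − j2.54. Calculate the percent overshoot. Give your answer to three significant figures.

%OS ≈ 0.804%

With σ = 3.90, ω_d = 2.54: ω_n = √(σ²+ω_d²) = 4.65 rad/s, ζ = σ/ω_n = 0.838.
Overshoot: exp(−π·0.838/√(1−0.838²)) = 0.00804, i.e. 0.804%.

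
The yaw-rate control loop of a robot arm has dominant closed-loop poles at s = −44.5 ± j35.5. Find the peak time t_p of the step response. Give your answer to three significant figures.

t_p ≈ 0.0885 s

t_p = π/ω_d with ω_d = 35.5 (the imaginary part), so t_p = 0.0885 s.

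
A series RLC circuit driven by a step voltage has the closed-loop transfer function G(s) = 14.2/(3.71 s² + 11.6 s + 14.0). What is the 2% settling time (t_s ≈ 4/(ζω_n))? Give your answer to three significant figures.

Dividing through by 3.71: denominator becomes s² + 3.127 s + 3.774.
So ω_n = √3.774 = 1.94 rad/s and ζ = 3.127/(2·1.94) = 0.805.
t_s ≈ 4/(ζω_n) = 2.56 s.

t_s ≈ 2.56 s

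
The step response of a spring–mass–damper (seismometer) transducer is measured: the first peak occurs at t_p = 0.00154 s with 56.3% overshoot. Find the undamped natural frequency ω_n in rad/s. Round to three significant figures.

ω_n ≈ 2070 rad/s

From the overshoot, ζ = −ln(OS)/√(π²+ln²(OS)) = 0.180.
From t_p = π/ω_d, ω_d = π/0.00154 = 2040 rad/s, so ω_n = ω_d/√(1−ζ²) = 2070 rad/s.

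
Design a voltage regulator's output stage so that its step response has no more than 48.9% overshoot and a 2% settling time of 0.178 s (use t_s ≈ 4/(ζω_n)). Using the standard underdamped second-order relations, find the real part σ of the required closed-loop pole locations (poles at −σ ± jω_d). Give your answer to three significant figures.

The settling-time spec alone fixes σ = ζω_n = 4/t_s = 4/0.178 = 22.5.
(Overshoot then fixes ζ = 0.222 and hence ω_d = σ·√(1−ζ²)/ζ = 98.7 rad/s.)

σ ≈ 22.5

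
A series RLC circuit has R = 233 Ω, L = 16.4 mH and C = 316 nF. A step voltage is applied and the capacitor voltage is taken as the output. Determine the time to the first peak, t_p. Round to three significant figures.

t_p ≈ 0.000263 s

For a series RLC circuit (capacitor voltage as output), ω_n = 1/√(LC) = 1/√(16.4 mH · 316 nF) = 13900 rad/s.
ζ = (R/2)·√(C/L) = (233/2)·√(316 nF/16.4 mH) = 0.511.
The damped frequency ω_d = ω_n√(1−ζ²) = 11900 rad/s. t_p = π/ω_d = 0.000263 s.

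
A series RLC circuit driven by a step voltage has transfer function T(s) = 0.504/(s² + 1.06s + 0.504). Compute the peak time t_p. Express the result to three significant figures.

Comparing the denominator to s² + 2ζω_n s + ω_n²: ω_n = √0.504 = 0.710 rad/s, and 2ζω_n = 1.06 so ζ = 1.06/(2·0.710) = 0.747.
ω_d = 0.710·√(1 − 0.747²) = 0.472 rad/s. Then t_p = π/ω_d = 6.65 s.

t_p ≈ 6.65 s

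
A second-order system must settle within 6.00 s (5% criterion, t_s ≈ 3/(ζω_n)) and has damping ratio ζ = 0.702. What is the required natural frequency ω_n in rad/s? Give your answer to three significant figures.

Rearranging t_s ≈ 3/(ζω_n) gives ω_n = 3/(ζ·t_s) = 3/(0.702 × 6.00) = 0.712 rad/s.

ω_n ≈ 0.712 rad/s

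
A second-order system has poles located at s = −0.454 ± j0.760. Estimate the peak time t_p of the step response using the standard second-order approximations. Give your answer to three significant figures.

t_p = π/ω_d with ω_d = 0.760 (the imaginary part), so t_p = 4.13 s.

t_p ≈ 4.13 s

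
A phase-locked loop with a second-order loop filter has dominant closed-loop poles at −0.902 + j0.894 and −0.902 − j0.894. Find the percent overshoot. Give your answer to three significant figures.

%OS ≈ 4.20%

|pole| = ω_n = √(0.902² + 0.894²) = 1.27 rad/s; ζ = cos θ = σ/ω_n = 0.710.
%OS = 100 e^{−πζ/√(1−ζ²)} with ζ = 0.710 gives 4.20%.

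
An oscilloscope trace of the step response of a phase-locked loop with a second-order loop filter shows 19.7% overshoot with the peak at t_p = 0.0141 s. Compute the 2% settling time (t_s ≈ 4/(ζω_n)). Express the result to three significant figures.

ζ from %OS: ζ = |ln 0.197|/√(π²+ln²0.197) = 0.459.
From t_p = π/ω_d, ω_d = π/0.0141 = 223 rad/s, so ω_n = ω_d/√(1−ζ²) = 251 rad/s.
t_s ≈ 4/(ζω_n) = 4/(0.459·251) = 0.0347 s.

t_s ≈ 0.0347 s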